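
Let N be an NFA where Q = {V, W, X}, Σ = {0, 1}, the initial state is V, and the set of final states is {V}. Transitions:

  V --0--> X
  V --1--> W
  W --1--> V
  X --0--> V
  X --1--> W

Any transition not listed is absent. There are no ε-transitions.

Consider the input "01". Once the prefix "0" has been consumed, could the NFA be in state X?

Start in {V}.
Read '0': V→{X}; now {X}.
State X is in {X}.

Yes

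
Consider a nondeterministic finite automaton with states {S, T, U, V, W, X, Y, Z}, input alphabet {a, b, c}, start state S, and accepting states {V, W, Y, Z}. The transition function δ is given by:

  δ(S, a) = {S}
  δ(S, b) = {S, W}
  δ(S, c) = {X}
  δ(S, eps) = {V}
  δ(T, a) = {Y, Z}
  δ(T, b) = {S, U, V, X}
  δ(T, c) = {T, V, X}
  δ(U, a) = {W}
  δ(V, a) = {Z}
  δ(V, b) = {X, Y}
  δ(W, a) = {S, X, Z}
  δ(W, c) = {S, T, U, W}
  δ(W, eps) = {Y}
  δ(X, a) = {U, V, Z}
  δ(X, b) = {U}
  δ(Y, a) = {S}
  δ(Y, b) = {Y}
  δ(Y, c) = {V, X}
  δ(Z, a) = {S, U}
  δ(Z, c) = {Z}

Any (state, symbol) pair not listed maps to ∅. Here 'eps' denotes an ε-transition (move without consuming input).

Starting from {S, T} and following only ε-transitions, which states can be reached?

{S, T, V}

Begin with {S, T}.
ε-move S → V; add V.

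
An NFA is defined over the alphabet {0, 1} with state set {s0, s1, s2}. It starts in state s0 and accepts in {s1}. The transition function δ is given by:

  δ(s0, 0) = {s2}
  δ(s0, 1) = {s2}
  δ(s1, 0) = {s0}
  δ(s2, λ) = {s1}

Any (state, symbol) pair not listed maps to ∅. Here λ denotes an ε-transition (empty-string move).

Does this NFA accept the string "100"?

Start in {s0}.
Read '1': s0→{s2}; union {s2}; ε-closure = {s1, s2}.
Read '0': s1→{s0}, s2→∅; now {s0}.
Read '0': s0→{s2}; union {s2}; ε-closure = {s1, s2}.
The final set {s1, s2} contains the accepting state s1.

Yes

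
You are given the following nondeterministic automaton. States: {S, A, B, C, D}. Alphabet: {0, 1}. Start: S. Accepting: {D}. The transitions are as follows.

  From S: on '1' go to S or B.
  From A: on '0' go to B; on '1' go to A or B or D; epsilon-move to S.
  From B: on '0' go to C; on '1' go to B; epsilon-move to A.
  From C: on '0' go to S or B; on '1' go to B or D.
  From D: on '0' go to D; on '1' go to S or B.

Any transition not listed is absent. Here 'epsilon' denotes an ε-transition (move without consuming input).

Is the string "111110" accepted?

Start in {S}.
Read '1': {S} → {S, A, B}.
Read '1': {S, A, B} → {S, A, B, D}.
Read '1': {S, A, B, D} → {S, A, B, D}.
Read '1': {S, A, B, D} → {S, A, B, D}.
Read '1': {S, A, B, D} → {S, A, B, D}.
Read '0': {S, A, B, D} → {S, A, B, C, D}.
The final set {S, A, B, C, D} contains the accepting state D.

Yes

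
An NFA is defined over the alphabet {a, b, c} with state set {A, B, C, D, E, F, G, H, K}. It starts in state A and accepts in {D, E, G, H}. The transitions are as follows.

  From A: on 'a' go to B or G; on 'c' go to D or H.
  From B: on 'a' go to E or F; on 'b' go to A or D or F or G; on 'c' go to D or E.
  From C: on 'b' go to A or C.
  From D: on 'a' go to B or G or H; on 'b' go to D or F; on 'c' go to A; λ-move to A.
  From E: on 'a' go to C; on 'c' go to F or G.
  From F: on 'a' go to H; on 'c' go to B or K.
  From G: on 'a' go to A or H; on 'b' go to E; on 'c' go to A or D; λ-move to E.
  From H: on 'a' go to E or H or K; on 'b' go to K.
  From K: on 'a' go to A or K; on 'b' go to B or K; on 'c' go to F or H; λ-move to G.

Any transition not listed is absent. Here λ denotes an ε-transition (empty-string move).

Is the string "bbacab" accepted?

No

Start in {A}.
Read 'b': A→∅; now ∅.
The set is empty and remains empty for the remaining 5 symbols.
The final set ∅ contains no accepting state.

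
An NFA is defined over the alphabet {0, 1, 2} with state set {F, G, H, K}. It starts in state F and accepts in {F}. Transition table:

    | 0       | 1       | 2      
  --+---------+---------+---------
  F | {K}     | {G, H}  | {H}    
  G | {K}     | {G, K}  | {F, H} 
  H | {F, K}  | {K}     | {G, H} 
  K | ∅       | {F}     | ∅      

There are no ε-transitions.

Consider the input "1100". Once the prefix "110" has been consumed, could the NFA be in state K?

Start in {F}.
Read '1': F→{G, H}; now {G, H}.
Read '1': G→{G, K}, H→{K}; now {G, K}.
Read '0': G→{K}, K→∅; now {K}.
State K is in {K}.

Yes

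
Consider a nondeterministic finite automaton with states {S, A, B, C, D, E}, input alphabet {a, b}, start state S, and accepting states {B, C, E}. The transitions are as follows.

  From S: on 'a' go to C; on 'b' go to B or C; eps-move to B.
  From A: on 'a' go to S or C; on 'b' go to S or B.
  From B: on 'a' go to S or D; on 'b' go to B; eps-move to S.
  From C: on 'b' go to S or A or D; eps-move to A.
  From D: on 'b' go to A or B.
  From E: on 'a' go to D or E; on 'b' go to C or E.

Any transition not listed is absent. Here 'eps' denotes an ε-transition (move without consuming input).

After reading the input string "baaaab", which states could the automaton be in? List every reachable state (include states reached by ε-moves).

{S, A, B, C, D}

Start: ε-closure({S}) = {S, B}.
Read 'b': S→{B, C}, B→{B}; union {B, C}; ε-closure = {S, A, B, C}.
Read 'a': S→{C}, A→{S, C}, B→{S, D}, C→∅; union {S, C, D}; ε-closure = {S, A, B, C, D}.
Read 'a': S→{C}, A→{S, C}, B→{S, D}, C→∅, D→∅; union {S, C, D}; ε-closure = {S, A, B, C, D}.
Read 'a': S→{C}, A→{S, C}, B→{S, D}, C→∅, D→∅; union {S, C, D}; ε-closure = {S, A, B, C, D}.
Read 'a': S→{C}, A→{S, C}, B→{S, D}, C→∅, D→∅; union {S, C, D}; ε-closure = {S, A, B, C, D}.
Read 'b': S→{B, C}, A→{S, B}, B→{B}, C→{S, A, D}, D→{A, B}; now {S, A, B, C, D}.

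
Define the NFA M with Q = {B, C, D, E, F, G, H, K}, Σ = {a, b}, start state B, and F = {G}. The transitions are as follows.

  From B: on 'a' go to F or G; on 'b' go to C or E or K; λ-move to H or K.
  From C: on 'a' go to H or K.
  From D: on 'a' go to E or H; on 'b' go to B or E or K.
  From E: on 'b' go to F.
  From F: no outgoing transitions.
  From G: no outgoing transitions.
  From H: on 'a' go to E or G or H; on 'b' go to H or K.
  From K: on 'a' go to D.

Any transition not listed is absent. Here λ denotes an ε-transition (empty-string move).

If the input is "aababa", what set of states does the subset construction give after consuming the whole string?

{D, E, F, G, H}

Start: ε-closure({B}) = {B, H, K}.
Read 'a': B→{F, G}, H→{E, G, H}, K→{D}; now {D, E, F, G, H}.
Read 'a': D→{E, H}, E→∅, F→∅, G→∅, H→{E, G, H}; now {E, G, H}.
Read 'b': E→{F}, G→∅, H→{H, K}; now {F, H, K}.
Read 'a': F→∅, H→{E, G, H}, K→{D}; now {D, E, G, H}.
Read 'b': D→{B, E, K}, E→{F}, G→∅, H→{H, K}; now {B, E, F, H, K}.
Read 'a': B→{F, G}, E→∅, F→∅, H→{E, G, H}, K→{D}; now {D, E, F, G, H}.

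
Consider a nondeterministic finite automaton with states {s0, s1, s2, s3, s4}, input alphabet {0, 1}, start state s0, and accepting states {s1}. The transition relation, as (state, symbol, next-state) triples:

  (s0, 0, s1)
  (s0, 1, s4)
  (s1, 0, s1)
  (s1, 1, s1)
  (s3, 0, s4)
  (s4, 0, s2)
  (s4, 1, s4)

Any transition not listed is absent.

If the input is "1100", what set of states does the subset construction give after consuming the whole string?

∅

Start in {s0}.
Read '1': {s0} → {s4}.
Read '1': {s4} → {s4}.
Read '0': {s4} → {s2}.
Read '0': {s2} → ∅.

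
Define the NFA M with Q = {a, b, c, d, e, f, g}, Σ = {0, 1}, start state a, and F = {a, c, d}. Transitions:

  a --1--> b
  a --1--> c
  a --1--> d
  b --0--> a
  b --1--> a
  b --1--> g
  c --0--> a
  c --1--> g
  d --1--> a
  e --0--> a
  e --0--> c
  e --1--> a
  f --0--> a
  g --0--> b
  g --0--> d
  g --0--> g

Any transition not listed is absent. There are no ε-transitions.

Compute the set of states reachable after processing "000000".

Start in {a}.
Read '0': {a} → ∅.
The set is empty and remains empty for the remaining 5 symbols.

∅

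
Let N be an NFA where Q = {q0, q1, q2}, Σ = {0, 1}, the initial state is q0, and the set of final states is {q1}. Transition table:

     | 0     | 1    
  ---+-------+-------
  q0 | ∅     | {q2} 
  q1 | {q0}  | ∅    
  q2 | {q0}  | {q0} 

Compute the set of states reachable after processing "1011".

{q0}

Start in {q0}.
Read '1': {q0} → {q2}.
Read '0': {q2} → {q0}.
Read '1': {q0} → {q2}.
Read '1': {q2} → {q0}.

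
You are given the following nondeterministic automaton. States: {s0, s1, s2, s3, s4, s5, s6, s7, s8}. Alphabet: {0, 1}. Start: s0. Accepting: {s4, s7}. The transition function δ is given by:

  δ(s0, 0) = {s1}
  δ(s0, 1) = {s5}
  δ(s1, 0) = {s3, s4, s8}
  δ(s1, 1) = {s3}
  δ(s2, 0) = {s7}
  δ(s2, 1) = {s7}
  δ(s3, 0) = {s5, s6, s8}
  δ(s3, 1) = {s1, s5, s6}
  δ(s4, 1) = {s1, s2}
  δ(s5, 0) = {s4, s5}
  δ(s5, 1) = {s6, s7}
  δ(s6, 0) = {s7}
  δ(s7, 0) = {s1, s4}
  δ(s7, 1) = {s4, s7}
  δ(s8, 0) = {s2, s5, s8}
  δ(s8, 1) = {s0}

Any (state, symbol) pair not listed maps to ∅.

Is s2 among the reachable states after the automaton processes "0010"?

No

Start in {s0}.
Read '0': {s0} → {s1}.
Read '0': {s1} → {s3, s4, s8}.
Read '1': {s3, s4, s8} → {s0, s1, s2, s5, s6}.
Read '0': {s0, s1, s2, s5, s6} → {s1, s3, s4, s5, s7, s8}.
State s2 is not in {s1, s3, s4, s5, s7, s8}.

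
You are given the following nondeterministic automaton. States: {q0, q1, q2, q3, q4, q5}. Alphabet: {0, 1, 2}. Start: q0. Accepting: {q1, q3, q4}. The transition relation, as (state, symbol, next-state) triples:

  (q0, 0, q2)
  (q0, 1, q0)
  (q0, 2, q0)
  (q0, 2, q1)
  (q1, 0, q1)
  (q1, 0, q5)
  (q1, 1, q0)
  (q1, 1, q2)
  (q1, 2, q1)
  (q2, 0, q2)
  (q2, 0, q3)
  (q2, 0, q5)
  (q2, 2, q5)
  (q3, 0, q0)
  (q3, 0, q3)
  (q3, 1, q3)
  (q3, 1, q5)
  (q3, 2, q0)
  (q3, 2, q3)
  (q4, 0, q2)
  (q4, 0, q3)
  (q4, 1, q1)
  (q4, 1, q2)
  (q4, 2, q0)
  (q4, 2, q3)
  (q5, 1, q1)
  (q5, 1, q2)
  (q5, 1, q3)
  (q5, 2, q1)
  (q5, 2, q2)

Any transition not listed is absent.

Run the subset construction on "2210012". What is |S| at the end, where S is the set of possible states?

5

Start in {q0}.
Read '2': {q0} → {q0, q1}.
Read '2': {q0, q1} → {q0, q1}.
Read '1': {q0, q1} → {q0, q2}.
Read '0': {q0, q2} → {q2, q3, q5}.
Read '0': {q2, q3, q5} → {q0, q2, q3, q5}.
Read '1': {q0, q2, q3, q5} → {q0, q1, q2, q3, q5}.
Read '2': {q0, q1, q2, q3, q5} → {q0, q1, q2, q3, q5}.
That set has 5 states.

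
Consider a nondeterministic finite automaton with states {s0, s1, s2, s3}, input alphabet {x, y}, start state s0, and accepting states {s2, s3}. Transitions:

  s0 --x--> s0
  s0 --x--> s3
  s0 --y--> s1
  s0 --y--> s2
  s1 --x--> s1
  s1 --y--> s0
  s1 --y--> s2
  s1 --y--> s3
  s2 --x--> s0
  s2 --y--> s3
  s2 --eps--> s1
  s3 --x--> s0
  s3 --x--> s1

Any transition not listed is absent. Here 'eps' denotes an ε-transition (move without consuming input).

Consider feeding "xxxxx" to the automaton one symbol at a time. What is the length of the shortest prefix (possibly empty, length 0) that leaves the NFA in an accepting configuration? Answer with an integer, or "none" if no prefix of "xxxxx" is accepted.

Start in {s0}.
Read 'x': {s0} → {s0, s3}.
None of the earlier sets intersect F, but {s0, s3} does.

1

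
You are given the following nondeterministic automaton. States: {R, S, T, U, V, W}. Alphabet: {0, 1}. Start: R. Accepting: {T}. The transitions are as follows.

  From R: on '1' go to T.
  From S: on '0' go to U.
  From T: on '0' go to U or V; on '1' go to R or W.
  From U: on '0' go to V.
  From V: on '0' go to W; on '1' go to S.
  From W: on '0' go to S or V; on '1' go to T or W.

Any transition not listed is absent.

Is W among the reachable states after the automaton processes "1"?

No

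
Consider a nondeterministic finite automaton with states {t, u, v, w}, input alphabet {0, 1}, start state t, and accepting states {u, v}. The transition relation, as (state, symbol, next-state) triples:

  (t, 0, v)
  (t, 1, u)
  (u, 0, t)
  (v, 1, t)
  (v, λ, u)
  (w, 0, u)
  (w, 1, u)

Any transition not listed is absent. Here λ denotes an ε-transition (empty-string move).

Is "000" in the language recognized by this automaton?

Yes

Start in {t}.
Read '0': {t} → {u, v}.
Read '0': {u, v} → {t}.
Read '0': {t} → {u, v}.
The final set {u, v} contains the accepting states u, v.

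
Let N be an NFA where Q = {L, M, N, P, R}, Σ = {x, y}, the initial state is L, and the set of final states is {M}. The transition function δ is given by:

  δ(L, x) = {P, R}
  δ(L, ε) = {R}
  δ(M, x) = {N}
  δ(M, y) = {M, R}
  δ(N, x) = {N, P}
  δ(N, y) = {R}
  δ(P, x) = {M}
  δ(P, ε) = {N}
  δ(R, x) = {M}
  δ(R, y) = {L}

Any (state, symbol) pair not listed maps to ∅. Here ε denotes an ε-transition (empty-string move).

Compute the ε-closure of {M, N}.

{M, N}

Begin with {M, N}.
No ε-moves leave this set, so the closure equals the set itself.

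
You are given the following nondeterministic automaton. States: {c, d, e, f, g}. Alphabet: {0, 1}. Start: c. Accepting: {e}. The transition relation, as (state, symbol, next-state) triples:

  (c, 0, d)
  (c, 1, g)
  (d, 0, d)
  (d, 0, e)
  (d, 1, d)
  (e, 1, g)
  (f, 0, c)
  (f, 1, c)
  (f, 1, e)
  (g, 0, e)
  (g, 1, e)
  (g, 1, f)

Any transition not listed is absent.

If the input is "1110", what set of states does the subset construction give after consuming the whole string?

{d, e}

Start in {c}.
Read '1': c→{g}; now {g}.
Read '1': g→{e, f}; now {e, f}.
Read '1': e→{g}, f→{c, e}; now {c, e, g}.
Read '0': c→{d}, e→∅, g→{e}; now {d, e}.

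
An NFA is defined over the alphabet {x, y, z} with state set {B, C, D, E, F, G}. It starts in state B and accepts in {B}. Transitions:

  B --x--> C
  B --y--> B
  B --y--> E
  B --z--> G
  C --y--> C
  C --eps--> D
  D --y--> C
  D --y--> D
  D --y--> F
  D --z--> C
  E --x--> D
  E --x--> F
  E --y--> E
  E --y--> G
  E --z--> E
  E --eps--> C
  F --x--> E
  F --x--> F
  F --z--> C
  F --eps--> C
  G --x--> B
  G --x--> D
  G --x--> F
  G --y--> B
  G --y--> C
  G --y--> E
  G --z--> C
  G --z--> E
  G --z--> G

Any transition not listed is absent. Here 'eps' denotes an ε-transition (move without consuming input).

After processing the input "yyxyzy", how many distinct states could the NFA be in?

6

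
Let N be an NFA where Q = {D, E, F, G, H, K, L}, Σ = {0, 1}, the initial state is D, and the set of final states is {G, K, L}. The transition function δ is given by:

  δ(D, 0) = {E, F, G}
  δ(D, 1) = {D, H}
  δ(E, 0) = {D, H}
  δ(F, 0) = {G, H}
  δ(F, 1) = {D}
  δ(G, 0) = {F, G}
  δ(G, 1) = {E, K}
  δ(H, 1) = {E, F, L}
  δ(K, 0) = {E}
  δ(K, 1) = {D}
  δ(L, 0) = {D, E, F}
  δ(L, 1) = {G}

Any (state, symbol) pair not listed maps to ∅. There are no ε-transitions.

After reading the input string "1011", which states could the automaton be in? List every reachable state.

{D, H}

Start in {D}.
Read '1': D→{D, H}; now {D, H}.
Read '0': D→{E, F, G}, H→∅; now {E, F, G}.
Read '1': E→∅, F→{D}, G→{E, K}; now {D, E, K}.
Read '1': D→{D, H}, E→∅, K→{D}; now {D, H}.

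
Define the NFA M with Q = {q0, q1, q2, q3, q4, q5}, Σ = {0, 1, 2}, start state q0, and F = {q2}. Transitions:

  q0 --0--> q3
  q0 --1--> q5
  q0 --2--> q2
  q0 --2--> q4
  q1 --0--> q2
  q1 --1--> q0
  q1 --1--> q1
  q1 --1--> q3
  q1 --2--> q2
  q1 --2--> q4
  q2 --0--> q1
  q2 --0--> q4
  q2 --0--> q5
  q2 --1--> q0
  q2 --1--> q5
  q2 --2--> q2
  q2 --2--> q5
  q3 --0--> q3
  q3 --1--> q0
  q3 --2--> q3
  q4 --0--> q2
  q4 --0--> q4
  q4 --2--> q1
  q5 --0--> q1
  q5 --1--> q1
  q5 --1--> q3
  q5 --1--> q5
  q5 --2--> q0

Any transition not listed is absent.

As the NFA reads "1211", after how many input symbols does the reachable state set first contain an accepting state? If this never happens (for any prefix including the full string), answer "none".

none

Start in {q0}.
Read '1': q0→{q5}; now {q5}.
Read '2': q5→{q0}; now {q0}.
Read '1': q0→{q5}; now {q5}.
Read '1': q5→{q1, q3, q5}; now {q1, q3, q5}.
No reachable set along the way intersects F.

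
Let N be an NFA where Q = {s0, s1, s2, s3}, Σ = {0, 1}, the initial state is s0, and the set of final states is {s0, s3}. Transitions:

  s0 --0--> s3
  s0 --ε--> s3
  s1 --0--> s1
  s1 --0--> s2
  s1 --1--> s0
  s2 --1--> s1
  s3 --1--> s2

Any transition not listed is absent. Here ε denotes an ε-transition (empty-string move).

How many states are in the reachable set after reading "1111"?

Start: ε-closure({s0}) = {s0, s3}.
Read '1': {s0, s3} → {s2}.
Read '1': {s2} → {s1}.
Read '1': {s1} → {s0, s3}.
Read '1': {s0, s3} → {s2}.
That set has 1 state.

1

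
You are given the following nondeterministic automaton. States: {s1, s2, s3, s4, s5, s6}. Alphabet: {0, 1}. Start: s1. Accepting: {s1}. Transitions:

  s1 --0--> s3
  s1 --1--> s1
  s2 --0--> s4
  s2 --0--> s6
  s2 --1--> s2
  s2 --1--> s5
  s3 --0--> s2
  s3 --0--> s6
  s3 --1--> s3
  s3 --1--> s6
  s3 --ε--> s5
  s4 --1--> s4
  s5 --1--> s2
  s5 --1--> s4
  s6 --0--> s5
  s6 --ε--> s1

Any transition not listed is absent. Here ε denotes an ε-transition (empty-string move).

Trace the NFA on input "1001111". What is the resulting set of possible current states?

Start in {s1}.
Read '1': {s1} → {s1}.
Read '0': {s1} → {s3, s5}.
Read '0': {s3, s5} → {s1, s2, s6}.
Read '1': {s1, s2, s6} → {s1, s2, s5}.
Read '1': {s1, s2, s5} → {s1, s2, s4, s5}.
Read '1': {s1, s2, s4, s5} → {s1, s2, s4, s5}.
Read '1': {s1, s2, s4, s5} → {s1, s2, s4, s5}.

{s1, s2, s4, s5}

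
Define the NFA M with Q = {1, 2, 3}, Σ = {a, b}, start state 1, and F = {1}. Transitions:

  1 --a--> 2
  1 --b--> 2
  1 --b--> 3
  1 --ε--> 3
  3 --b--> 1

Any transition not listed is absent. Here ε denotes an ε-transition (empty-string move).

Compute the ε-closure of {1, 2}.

{1, 2, 3}

Begin with {1, 2}.
ε-move 1 → 3; add 3.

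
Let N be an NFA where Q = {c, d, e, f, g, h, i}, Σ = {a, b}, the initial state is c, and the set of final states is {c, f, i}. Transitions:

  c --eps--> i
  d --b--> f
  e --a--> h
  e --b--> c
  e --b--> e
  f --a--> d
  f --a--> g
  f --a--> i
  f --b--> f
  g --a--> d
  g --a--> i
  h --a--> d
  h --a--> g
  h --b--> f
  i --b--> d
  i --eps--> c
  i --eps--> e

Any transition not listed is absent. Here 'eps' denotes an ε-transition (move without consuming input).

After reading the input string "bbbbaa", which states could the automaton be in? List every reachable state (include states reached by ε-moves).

Start: ε-closure({c}) = {c, e, i}.
Read 'b': {c, e, i} → {c, d, e, i}.
Read 'b': {c, d, e, i} → {c, d, e, f, i}.
Read 'b': {c, d, e, f, i} → {c, d, e, f, i}.
Read 'b': {c, d, e, f, i} → {c, d, e, f, i}.
Read 'a': {c, d, e, f, i} → {c, d, e, g, h, i}.
Read 'a': {c, d, e, g, h, i} → {c, d, e, g, h, i}.

{c, d, e, g, h, i}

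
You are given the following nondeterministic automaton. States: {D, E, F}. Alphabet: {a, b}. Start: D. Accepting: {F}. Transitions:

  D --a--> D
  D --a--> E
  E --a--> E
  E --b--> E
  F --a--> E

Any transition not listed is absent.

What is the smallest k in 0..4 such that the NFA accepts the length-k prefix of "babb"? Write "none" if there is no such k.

none

Start in {D}.
Read 'b': {D} → ∅.
The set is empty and remains empty for the remaining 3 symbols.
No reachable set along the way intersects F.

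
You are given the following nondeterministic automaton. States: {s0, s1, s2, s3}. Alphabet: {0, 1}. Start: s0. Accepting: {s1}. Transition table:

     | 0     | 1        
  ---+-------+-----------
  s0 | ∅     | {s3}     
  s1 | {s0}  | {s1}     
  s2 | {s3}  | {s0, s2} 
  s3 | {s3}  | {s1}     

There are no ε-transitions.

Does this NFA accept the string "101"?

Start in {s0}.
Read '1': s0→{s3}; now {s3}.
Read '0': s3→{s3}; now {s3}.
Read '1': s3→{s1}; now {s1}.
The final set {s1} contains the accepting state s1.

Yes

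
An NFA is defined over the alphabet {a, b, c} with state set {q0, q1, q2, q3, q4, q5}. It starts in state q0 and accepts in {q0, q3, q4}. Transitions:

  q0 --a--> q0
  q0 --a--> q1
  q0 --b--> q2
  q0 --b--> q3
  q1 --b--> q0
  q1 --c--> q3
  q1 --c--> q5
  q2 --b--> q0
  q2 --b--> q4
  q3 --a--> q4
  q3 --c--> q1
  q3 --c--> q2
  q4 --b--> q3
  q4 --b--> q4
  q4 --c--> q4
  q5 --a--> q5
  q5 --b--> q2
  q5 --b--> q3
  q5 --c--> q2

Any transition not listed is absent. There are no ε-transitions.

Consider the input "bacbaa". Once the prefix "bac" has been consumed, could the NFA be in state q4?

Yes

Start in {q0}.
Read 'b': {q0} → {q2, q3}.
Read 'a': {q2, q3} → {q4}.
Read 'c': {q4} → {q4}.
State q4 is in {q4}.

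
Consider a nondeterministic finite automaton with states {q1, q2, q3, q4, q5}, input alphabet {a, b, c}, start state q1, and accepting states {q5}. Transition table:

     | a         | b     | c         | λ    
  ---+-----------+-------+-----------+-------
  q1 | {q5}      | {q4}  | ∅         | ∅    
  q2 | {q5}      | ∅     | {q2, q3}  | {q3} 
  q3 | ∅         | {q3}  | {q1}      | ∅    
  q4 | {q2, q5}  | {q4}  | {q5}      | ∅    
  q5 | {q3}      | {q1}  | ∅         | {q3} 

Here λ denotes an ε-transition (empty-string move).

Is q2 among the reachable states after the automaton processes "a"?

No

Start in {q1}.
Read 'a': q1→{q5}; union {q5}; ε-closure = {q3, q5}.
State q2 is not in {q3, q5}.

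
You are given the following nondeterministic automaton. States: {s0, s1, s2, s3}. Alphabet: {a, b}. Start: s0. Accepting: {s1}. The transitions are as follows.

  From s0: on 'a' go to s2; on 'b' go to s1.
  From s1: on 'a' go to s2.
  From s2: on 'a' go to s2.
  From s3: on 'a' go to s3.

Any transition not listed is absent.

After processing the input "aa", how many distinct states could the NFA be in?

1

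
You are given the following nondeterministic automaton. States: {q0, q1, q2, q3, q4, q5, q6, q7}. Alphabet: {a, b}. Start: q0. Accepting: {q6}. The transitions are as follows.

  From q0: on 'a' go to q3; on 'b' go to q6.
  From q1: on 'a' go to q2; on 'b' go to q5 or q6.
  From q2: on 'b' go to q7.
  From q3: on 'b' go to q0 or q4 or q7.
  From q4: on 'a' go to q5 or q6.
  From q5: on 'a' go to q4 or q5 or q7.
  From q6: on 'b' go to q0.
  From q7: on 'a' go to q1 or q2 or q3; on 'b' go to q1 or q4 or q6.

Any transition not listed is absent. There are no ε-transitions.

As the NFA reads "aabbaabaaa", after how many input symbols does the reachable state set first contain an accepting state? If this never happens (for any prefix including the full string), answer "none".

Start in {q0}.
Read 'a': {q0} → {q3}.
Read 'a': {q3} → ∅.
The set is empty and remains empty for the remaining 8 symbols.
No reachable set along the way intersects F.

none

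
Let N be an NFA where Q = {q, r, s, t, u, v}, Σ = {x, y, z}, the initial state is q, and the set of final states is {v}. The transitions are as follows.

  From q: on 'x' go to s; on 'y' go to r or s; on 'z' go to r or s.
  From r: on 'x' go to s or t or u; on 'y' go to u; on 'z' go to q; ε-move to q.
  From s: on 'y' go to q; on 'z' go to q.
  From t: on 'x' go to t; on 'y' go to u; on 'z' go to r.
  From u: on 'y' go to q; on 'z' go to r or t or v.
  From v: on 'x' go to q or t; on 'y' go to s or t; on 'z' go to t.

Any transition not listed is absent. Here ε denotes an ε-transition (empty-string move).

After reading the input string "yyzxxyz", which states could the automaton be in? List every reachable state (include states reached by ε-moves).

Start in {q}.
Read 'y': {q} → {q, r, s}.
Read 'y': {q, r, s} → {q, r, s, u}.
Read 'z': {q, r, s, u} → {q, r, s, t, v}.
Read 'x': {q, r, s, t, v} → {q, s, t, u}.
Read 'x': {q, s, t, u} → {s, t}.
Read 'y': {s, t} → {q, u}.
Read 'z': {q, u} → {q, r, s, t, v}.

{q, r, s, t, v}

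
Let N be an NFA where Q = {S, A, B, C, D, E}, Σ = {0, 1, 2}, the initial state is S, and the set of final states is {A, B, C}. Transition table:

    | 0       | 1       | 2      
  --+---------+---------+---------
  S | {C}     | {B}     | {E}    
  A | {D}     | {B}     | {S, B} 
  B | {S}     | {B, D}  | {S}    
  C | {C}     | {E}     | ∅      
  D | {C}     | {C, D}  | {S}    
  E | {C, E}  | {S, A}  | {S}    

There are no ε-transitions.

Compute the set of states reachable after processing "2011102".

Start in {S}.
Read '2': S→{E}; now {E}.
Read '0': E→{C, E}; now {C, E}.
Read '1': C→{E}, E→{S, A}; now {S, A, E}.
Read '1': S→{B}, A→{B}, E→{S, A}; now {S, A, B}.
Read '1': S→{B}, A→{B}, B→{B, D}; now {B, D}.
Read '0': B→{S}, D→{C}; now {S, C}.
Read '2': S→{E}, C→∅; now {E}.

{E}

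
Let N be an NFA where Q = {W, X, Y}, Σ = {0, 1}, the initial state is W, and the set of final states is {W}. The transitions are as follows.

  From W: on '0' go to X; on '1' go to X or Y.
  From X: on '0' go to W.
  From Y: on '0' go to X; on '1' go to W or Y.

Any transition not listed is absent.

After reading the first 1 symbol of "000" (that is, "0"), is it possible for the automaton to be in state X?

Start in {W}.
Read '0': W→{X}; now {X}.
State X is in {X}.

Yes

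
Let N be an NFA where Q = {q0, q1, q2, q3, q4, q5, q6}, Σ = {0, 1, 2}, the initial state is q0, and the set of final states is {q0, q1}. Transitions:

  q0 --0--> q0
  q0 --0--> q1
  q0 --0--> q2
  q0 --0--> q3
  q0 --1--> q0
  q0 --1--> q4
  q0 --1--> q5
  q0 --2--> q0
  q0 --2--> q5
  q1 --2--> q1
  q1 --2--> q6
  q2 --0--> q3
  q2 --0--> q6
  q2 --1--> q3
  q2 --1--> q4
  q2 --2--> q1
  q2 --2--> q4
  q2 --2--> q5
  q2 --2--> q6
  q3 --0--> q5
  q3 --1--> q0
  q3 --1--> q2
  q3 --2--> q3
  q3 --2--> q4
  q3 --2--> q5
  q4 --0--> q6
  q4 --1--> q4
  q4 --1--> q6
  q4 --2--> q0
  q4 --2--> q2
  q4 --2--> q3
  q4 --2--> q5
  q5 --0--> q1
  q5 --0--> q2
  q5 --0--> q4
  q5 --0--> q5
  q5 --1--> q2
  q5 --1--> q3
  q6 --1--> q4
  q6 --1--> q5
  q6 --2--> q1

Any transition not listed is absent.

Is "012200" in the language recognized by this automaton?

Start in {q0}.
Read '0': q0→{q0, q1, q2, q3}; now {q0, q1, q2, q3}.
Read '1': q0→{q0, q4, q5}, q1→∅, q2→{q3, q4}, q3→{q0, q2}; now {q0, q2, q3, q4, q5}.
Read '2': q0→{q0, q5}, q2→{q1, q4, q5, q6}, q3→{q3, q4, q5}, q4→{q0, q2, q3, q5}, q5→∅; now {q0, q1, q2, q3, q4, q5, q6}.
Read '2': q0→{q0, q5}, q1→{q1, q6}, q2→{q1, q4, q5, q6}, q3→{q3, q4, q5}, q4→{q0, q2, q3, q5}, q5→∅, q6→{q1}; now {q0, q1, q2, q3, q4, q5, q6}.
Read '0': q0→{q0, q1, q2, q3}, q1→∅, q2→{q3, q6}, q3→{q5}, q4→{q6}, q5→{q1, q2, q4, q5}, q6→∅; now {q0, q1, q2, q3, q4, q5, q6}.
Read '0': q0→{q0, q1, q2, q3}, q1→∅, q2→{q3, q6}, q3→{q5}, q4→{q6}, q5→{q1, q2, q4, q5}, q6→∅; now {q0, q1, q2, q3, q4, q5, q6}.
The final set {q0, q1, q2, q3, q4, q5, q6} contains the accepting states q0, q1.

Yes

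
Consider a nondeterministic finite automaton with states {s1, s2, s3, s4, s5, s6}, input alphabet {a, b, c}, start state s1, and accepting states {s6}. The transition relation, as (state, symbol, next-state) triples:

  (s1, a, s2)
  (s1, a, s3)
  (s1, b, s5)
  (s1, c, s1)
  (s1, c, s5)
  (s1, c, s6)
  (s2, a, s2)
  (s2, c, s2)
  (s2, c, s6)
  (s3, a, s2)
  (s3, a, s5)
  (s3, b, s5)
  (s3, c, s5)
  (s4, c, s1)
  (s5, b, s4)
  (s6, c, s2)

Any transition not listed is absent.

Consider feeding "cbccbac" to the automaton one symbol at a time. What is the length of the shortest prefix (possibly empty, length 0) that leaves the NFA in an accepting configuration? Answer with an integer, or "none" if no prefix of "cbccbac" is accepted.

1

Start in {s1}.
Read 'c': s1→{s1, s5, s6}; now {s1, s5, s6}.
None of the earlier sets intersect F, but {s1, s5, s6} does.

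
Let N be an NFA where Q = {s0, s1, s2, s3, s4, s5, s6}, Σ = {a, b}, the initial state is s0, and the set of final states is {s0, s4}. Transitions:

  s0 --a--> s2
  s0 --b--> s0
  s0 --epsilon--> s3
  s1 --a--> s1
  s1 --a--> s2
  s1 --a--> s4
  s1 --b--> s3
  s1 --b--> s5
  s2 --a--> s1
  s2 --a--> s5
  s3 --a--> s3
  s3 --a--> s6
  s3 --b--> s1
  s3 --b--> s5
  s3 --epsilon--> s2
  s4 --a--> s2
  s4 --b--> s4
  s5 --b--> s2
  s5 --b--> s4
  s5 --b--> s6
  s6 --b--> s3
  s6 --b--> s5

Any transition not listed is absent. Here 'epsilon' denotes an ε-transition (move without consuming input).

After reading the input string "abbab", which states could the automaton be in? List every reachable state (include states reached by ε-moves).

Start: ε-closure({s0}) = {s0, s2, s3}.
Read 'a': {s0, s2, s3} → {s1, s2, s3, s5, s6}.
Read 'b': {s1, s2, s3, s5, s6} → {s1, s2, s3, s4, s5, s6}.
Read 'b': {s1, s2, s3, s4, s5, s6} → {s1, s2, s3, s4, s5, s6}.
Read 'a': {s1, s2, s3, s4, s5, s6} → {s1, s2, s3, s4, s5, s6}.
Read 'b': {s1, s2, s3, s4, s5, s6} → {s1, s2, s3, s4, s5, s6}.

{s1, s2, s3, s4, s5, s6}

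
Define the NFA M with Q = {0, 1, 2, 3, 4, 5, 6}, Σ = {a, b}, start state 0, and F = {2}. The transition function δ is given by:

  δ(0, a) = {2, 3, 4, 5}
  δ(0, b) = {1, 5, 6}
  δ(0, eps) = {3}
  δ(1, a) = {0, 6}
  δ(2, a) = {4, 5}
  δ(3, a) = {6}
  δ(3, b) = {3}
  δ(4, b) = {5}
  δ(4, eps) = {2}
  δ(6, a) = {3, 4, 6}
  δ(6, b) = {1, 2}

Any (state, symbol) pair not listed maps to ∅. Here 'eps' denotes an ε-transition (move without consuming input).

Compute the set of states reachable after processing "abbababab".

Start: ε-closure({0}) = {0, 3}.
Read 'a': 0→{2, 3, 4, 5}, 3→{6}; now {2, 3, 4, 5, 6}.
Read 'b': 2→∅, 3→{3}, 4→{5}, 5→∅, 6→{1, 2}; now {1, 2, 3, 5}.
Read 'b': 1→∅, 2→∅, 3→{3}, 5→∅; now {3}.
Read 'a': 3→{6}; now {6}.
Read 'b': 6→{1, 2}; now {1, 2}.
Read 'a': 1→{0, 6}, 2→{4, 5}; union {0, 4, 5, 6}; ε-closure = {0, 2, 3, 4, 5, 6}.
Read 'b': 0→{1, 5, 6}, 2→∅, 3→{3}, 4→{5}, 5→∅, 6→{1, 2}; now {1, 2, 3, 5, 6}.
Read 'a': 1→{0, 6}, 2→{4, 5}, 3→{6}, 5→∅, 6→{3, 4, 6}; union {0, 3, 4, 5, 6}; ε-closure = {0, 2, 3, 4, 5, 6}.
Read 'b': 0→{1, 5, 6}, 2→∅, 3→{3}, 4→{5}, 5→∅, 6→{1, 2}; now {1, 2, 3, 5, 6}.

{1, 2, 3, 5, 6}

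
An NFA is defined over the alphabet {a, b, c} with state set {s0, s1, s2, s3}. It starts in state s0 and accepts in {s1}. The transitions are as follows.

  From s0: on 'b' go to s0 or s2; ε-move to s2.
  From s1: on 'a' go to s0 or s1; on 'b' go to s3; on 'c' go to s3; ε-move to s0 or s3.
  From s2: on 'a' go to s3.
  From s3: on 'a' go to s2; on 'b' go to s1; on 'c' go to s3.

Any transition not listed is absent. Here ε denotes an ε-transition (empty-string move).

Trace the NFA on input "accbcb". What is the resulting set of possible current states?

Start: ε-closure({s0}) = {s0, s2}.
Read 'a': {s0, s2} → {s3}.
Read 'c': {s3} → {s3}.
Read 'c': {s3} → {s3}.
Read 'b': {s3} → {s0, s1, s2, s3}.
Read 'c': {s0, s1, s2, s3} → {s3}.
Read 'b': {s3} → {s0, s1, s2, s3}.

{s0, s1, s2, s3}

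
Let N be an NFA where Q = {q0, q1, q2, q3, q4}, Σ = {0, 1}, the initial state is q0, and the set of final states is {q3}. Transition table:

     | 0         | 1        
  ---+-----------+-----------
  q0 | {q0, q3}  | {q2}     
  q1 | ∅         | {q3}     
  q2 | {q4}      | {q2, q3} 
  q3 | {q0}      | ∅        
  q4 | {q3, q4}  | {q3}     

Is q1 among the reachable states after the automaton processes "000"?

No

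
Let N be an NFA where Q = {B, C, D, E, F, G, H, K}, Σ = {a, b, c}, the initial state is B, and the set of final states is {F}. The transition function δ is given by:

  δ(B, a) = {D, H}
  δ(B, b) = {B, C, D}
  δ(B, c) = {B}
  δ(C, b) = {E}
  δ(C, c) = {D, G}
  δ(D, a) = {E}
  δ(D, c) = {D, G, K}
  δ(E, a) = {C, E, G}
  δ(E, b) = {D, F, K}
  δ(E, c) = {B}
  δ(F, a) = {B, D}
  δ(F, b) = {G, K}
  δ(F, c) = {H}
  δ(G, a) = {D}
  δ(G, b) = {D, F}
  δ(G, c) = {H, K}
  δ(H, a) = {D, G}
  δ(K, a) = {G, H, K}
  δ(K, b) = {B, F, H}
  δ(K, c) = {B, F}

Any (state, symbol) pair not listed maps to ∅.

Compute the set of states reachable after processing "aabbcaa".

{D, E, G, H, K}

Start in {B}.
Read 'a': B→{D, H}; now {D, H}.
Read 'a': D→{E}, H→{D, G}; now {D, E, G}.
Read 'b': D→∅, E→{D, F, K}, G→{D, F}; now {D, F, K}.
Read 'b': D→∅, F→{G, K}, K→{B, F, H}; now {B, F, G, H, K}.
Read 'c': B→{B}, F→{H}, G→{H, K}, H→∅, K→{B, F}; now {B, F, H, K}.
Read 'a': B→{D, H}, F→{B, D}, H→{D, G}, K→{G, H, K}; now {B, D, G, H, K}.
Read 'a': B→{D, H}, D→{E}, G→{D}, H→{D, G}, K→{G, H, K}; now {D, E, G, H, K}.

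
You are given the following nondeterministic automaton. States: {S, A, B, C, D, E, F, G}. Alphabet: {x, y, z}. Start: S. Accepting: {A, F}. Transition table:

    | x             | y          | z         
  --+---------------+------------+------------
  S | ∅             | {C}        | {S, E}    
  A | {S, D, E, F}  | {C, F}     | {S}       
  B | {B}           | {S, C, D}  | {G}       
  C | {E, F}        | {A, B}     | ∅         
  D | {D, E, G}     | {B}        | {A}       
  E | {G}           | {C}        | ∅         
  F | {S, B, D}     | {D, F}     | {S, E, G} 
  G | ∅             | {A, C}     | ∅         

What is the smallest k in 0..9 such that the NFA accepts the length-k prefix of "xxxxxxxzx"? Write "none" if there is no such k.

none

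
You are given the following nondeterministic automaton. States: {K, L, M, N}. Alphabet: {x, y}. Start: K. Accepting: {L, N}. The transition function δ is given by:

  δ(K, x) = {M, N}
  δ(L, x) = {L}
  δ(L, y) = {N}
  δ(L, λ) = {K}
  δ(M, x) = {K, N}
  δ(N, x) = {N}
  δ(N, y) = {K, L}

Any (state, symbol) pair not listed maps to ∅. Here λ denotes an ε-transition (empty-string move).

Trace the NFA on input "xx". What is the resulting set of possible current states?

Start in {K}.
Read 'x': K→{M, N}; now {M, N}.
Read 'x': M→{K, N}, N→{N}; now {K, N}.

{K, N}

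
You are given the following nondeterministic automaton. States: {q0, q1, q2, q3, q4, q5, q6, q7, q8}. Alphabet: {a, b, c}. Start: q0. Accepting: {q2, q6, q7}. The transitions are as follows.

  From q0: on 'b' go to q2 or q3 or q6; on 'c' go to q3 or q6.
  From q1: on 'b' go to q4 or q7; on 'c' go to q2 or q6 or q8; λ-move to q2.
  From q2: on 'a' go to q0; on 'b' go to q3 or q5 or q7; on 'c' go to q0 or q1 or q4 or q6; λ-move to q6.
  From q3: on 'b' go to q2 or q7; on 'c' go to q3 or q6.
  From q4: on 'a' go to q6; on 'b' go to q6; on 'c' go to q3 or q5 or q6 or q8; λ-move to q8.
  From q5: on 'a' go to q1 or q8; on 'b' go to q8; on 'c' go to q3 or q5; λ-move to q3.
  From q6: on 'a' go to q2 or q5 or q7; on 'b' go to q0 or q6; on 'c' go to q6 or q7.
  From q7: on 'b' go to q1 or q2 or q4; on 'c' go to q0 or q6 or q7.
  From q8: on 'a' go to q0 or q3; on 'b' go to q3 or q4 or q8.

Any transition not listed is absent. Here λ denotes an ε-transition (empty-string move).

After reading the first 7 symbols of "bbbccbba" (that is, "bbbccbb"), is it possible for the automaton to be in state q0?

Yes

Start in {q0}.
Read 'b': {q0} → {q2, q3, q6}.
Read 'b': {q2, q3, q6} → {q0, q2, q3, q5, q6, q7}.
Read 'b': {q0, q2, q3, q5, q6, q7} → {q0, q1, q2, q3, q4, q5, q6, q7, q8}.
Read 'c': {q0, q1, q2, q3, q4, q5, q6, q7, q8} → {q0, q1, q2, q3, q4, q5, q6, q7, q8}.
Read 'c': {q0, q1, q2, q3, q4, q5, q6, q7, q8} → {q0, q1, q2, q3, q4, q5, q6, q7, q8}.
Read 'b': {q0, q1, q2, q3, q4, q5, q6, q7, q8} → {q0, q1, q2, q3, q4, q5, q6, q7, q8}.
Read 'b': {q0, q1, q2, q3, q4, q5, q6, q7, q8} → {q0, q1, q2, q3, q4, q5, q6, q7, q8}.
State q0 is in {q0, q1, q2, q3, q4, q5, q6, q7, q8}.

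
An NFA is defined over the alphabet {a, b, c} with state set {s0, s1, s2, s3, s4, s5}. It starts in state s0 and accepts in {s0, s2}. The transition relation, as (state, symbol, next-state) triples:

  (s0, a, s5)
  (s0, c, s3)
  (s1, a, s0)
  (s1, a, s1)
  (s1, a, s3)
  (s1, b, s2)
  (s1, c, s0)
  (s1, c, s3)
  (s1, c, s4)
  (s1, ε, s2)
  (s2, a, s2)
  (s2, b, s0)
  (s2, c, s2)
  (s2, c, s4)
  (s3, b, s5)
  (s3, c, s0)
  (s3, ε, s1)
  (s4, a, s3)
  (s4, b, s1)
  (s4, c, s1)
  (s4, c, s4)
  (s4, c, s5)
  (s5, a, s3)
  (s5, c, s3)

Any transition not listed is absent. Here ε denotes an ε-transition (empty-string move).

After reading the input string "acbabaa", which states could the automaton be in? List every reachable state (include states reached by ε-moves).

{s0, s1, s2, s3}

Start in {s0}.
Read 'a': {s0} → {s5}.
Read 'c': {s5} → {s1, s2, s3}.
Read 'b': {s1, s2, s3} → {s0, s2, s5}.
Read 'a': {s0, s2, s5} → {s1, s2, s3, s5}.
Read 'b': {s1, s2, s3, s5} → {s0, s2, s5}.
Read 'a': {s0, s2, s5} → {s1, s2, s3, s5}.
Read 'a': {s1, s2, s3, s5} → {s0, s1, s2, s3}.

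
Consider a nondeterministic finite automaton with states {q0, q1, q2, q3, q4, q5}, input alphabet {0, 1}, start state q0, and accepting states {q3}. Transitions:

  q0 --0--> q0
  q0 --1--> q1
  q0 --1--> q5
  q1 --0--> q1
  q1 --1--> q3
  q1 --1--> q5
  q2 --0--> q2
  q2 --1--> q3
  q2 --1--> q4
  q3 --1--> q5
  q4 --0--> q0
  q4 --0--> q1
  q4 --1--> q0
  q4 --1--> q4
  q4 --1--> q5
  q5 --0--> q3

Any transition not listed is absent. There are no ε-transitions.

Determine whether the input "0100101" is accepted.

No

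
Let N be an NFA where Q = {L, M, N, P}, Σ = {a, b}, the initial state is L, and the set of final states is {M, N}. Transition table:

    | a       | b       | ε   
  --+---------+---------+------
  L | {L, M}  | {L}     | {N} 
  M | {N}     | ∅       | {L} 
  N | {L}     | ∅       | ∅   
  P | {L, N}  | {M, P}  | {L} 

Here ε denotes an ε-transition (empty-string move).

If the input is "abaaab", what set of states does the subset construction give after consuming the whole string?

{L, N}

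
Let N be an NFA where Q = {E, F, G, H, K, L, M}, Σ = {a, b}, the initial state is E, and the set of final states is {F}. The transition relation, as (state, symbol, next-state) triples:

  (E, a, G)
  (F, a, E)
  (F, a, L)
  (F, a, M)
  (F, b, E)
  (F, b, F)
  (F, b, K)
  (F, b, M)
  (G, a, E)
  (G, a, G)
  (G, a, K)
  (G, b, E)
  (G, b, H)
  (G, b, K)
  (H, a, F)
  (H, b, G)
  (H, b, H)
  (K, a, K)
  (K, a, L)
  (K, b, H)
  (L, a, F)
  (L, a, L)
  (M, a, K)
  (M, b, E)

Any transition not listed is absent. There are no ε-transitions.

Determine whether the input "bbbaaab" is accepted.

No

Start in {E}.
Read 'b': E→∅; now ∅.
The set is empty and remains empty for the remaining 6 symbols.
The final set ∅ contains no accepting state.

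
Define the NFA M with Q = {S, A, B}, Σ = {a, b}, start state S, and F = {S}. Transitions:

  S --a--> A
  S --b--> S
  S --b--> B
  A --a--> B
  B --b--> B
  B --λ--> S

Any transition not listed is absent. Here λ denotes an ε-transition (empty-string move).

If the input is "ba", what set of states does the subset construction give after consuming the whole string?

{A}

Start in {S}.
Read 'b': {S} → {S, B}.
Read 'a': {S, B} → {A}.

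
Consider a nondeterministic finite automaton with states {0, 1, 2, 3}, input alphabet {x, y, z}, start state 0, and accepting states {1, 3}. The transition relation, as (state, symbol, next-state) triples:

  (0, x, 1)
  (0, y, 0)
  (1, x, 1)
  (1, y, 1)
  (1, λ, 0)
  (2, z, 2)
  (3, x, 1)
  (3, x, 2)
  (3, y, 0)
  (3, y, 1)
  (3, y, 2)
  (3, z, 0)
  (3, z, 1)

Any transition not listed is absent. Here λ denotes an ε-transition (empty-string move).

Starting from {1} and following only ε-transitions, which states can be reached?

Begin with {1}.
ε-move 1 → 0; add 0.

{0, 1}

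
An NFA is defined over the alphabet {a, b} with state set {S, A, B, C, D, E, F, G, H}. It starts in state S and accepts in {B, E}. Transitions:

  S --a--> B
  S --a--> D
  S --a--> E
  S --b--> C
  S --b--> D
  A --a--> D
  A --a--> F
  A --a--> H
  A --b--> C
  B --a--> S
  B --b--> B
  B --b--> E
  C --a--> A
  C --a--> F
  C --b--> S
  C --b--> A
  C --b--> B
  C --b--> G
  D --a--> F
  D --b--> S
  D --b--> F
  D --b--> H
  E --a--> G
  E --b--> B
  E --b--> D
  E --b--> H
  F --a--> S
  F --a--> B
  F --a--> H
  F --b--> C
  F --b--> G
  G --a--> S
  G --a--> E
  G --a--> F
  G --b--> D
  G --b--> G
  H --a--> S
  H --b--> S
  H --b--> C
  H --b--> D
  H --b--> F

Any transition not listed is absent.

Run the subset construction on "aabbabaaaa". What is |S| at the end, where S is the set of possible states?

Start in {S}.
Read 'a': {S} → {B, D, E}.
Read 'a': {B, D, E} → {S, F, G}.
Read 'b': {S, F, G} → {C, D, G}.
Read 'b': {C, D, G} → {S, A, B, D, F, G, H}.
Read 'a': {S, A, B, D, F, G, H} → {S, B, D, E, F, H}.
Read 'b': {S, B, D, E, F, H} → {S, B, C, D, E, F, G, H}.
Read 'a': {S, B, C, D, E, F, G, H} → {S, A, B, D, E, F, G, H}.
Read 'a': {S, A, B, D, E, F, G, H} → {S, B, D, E, F, G, H}.
Read 'a': {S, B, D, E, F, G, H} → {S, B, D, E, F, G, H}.
Read 'a': {S, B, D, E, F, G, H} → {S, B, D, E, F, G, H}.
That set has 7 states.

7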